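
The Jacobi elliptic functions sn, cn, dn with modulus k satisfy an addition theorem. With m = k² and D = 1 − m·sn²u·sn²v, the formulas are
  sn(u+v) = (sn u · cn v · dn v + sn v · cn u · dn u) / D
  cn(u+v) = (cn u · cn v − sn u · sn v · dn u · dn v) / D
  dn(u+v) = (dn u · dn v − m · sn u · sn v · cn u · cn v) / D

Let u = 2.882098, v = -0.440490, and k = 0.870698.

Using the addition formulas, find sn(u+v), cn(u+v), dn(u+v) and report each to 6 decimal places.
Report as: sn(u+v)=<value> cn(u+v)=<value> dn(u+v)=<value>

sn u = 0.9317009004639268, cn u = -0.3632264198467781, dn u = 0.5847270368332267
sn v = -0.4170220027214268, cn v = 0.9088963908203235, dn v = 0.9317500885594067
m = k² = 0.758115007204
D = 1 − m·sn²u·sn²v = 0.885552565063181
sn(u+v) = (sn u·cn v·dn v + sn v·cn u·dn u)/D = 0.8775948216521212/0.885552565063181 = 0.991013810218604
cn(u+v) = (cn u·cn v − sn u·sn v·dn u·dn v)/D = -0.1184511481555203/0.885552565063181 = -0.1337595901459212
dn(u+v) = (dn u·dn v − m·sn u·sn v·cn u·cn v)/D = 0.4475755639817737/0.885552565063181 = 0.5054195331135886

sn(u+v)=0.991014 cn(u+v)=-0.133760 dn(u+v)=0.505420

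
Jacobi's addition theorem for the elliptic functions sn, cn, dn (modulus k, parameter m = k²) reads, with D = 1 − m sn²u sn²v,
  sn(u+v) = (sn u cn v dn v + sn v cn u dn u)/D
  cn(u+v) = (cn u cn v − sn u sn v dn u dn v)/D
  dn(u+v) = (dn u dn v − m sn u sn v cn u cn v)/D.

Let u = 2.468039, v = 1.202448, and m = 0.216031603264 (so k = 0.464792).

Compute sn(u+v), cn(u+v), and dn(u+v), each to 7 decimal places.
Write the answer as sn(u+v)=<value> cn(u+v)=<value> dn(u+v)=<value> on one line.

sn(u+v)=-0.3274187 cn(u+v)=-0.9448794 dn(u+v)=0.9883526

sn u = 0.7495703077313438, cn u = -0.6619247342164656, dn u = 0.9373480804596927
sn v = 0.9150592429243104, cn v = 0.4033194539552832, dn v = 0.9050466945023948
m = k² = 0.216031603264
D = 1 − m·sn²u·sn²v = 0.8983656620295087
sn(u+v) = (sn u·cn v·dn v + sn v·cn u·dn u)/D = -0.2941417003730857/0.8983656620295087 = -0.3274186812846193
cn(u+v) = (cn u·cn v − sn u·sn v·dn u·dn v)/D = -0.8488471728263854/0.8983656620295087 = -0.9448793611598472
dn(u+v) = (dn u·dn v − m·sn u·sn v·cn u·cn v)/D = 0.8879019940298195/0.8983656620295087 = 0.9883525512584145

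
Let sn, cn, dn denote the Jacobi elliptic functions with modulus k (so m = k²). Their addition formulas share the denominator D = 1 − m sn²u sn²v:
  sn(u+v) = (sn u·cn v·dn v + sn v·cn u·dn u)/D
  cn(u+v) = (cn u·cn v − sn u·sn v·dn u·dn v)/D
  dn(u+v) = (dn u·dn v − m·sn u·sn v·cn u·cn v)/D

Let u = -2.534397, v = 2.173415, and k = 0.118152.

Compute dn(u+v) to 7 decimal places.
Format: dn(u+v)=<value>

dn(u+v)=0.9991294

sn u = -0.579192259035169, cn u = -0.8151909758294296, dn u = 0.9976557333643439
sn v = 0.8290614214469153, cn v = -0.559157544408032, dn v = 0.9951908189114758
m = k² = 0.013959895104
D = 1 − m·sn²u·sn²v = 0.9967811475751016
dn(u+v) = (dn u·dn v − m·sn u·sn v·cn u·cn v)/D = 0.995913346504306/0.9967811475751016 = 0.9991293965852918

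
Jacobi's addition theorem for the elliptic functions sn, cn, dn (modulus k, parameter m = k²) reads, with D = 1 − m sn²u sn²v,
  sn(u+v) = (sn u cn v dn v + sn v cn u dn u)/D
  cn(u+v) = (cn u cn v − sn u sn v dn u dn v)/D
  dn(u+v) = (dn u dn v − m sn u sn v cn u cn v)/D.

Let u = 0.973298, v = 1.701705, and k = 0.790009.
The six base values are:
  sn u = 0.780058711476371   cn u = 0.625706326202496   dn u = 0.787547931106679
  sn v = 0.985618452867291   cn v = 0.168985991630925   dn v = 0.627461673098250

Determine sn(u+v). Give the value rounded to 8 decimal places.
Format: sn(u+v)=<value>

sn(u+v)=0.90068040

m = k² = 0.624114220081
D = 1 − m·sn²u·sn²v = 0.631076506892879
sn(u+v) = (sn u·cn v·dn v + sn v·cn u·dn u)/D = 0.5683982412419295/0.631076506892879 = 0.9006804009238952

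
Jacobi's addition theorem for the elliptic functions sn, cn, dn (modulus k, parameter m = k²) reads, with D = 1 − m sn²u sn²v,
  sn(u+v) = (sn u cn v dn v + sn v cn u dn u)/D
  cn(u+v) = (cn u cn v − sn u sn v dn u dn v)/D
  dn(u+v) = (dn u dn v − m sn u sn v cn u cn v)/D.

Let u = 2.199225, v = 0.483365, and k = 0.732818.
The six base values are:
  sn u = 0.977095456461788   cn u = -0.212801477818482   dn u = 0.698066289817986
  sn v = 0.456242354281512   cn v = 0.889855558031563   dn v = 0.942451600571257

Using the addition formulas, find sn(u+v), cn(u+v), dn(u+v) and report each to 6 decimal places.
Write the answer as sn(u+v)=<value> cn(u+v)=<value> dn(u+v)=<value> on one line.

m = k² = 0.537022221124
D = 1 − m·sn²u·sn²v = 0.8932771429028166
sn(u+v) = (sn u·cn v·dn v + sn v·cn u·dn u)/D = 0.7516624048356969/0.8932771429028166 = 0.8414660677346733
cn(u+v) = (cn u·cn v − sn u·sn v·dn u·dn v)/D = -0.482646540637386/0.8932771429028166 = -0.5403099636793182
dn(u+v) = (dn u·dn v − m·sn u·sn v·cn u·cn v)/D = 0.7032271667358324/0.8932771429028166 = 0.7872441070758926

sn(u+v)=0.841466 cn(u+v)=-0.540310 dn(u+v)=0.787244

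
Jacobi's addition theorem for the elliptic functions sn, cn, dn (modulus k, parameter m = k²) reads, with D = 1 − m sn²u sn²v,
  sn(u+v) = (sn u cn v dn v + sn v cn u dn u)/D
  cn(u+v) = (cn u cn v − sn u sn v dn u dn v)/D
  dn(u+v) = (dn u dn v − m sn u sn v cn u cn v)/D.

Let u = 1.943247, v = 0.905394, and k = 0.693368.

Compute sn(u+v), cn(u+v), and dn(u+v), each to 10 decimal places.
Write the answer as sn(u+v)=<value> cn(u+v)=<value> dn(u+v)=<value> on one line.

sn(u+v)=0.7091589667 cn(u+v)=-0.7050486224 dn(u+v)=0.8707600763

sn u = 0.9971263977151723, cn u = -0.07575583792397818, dn u = 0.7224955834049152
sn v = 0.7547938169524785, cn v = 0.6559621131515969, dn v = 0.8521178931727956
m = k² = 0.480759183424
D = 1 − m·sn²u·sn²v = 0.7276767732999239
sn(u+v) = (sn u·cn v·dn v + sn v·cn u·dn u)/D = 0.5160385086333262/0.7276767732999239 = 0.7091589666840067
cn(u+v) = (cn u·cn v − sn u·sn v·dn u·dn v)/D = -0.5130475065797331/0.7276767732999239 = -0.7050486224166897
dn(u+v) = (dn u·dn v − m·sn u·sn v·cn u·cn v)/D = 0.6336318826718547/0.7276767732999239 = 0.8707600763432544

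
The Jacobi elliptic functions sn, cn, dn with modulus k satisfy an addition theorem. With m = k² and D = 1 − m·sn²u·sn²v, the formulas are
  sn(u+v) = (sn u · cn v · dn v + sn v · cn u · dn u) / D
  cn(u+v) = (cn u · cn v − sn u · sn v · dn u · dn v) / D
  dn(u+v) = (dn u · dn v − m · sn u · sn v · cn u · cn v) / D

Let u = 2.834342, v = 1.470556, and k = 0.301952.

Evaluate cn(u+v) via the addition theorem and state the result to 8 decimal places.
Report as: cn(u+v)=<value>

sn u = 0.3727350757558655, cn u = -0.9279378014184298, dn u = 0.9936462775190393
sn v = 0.9913529185504667, cn v = 0.1312226767044165, dn v = 0.9541461983559159
m = k² = 0.091175010304
D = 1 − m·sn²u·sn²v = 0.9875510441461649
cn(u+v) = (cn u·cn v − sn u·sn v·dn u·dn v)/D = -0.4720948348769274/0.9875510441461649 = -0.47804600853326

cn(u+v)=-0.47804601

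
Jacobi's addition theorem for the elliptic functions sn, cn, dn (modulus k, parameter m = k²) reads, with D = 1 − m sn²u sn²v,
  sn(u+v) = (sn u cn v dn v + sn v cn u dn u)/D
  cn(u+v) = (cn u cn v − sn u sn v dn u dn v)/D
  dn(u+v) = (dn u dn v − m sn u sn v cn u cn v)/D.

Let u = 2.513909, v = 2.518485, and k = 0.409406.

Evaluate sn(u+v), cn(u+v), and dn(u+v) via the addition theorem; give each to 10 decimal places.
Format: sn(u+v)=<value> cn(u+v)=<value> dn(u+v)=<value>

sn(u+v)=-0.9957184710 cn(u+v)=0.0924376896 dn(u+v)=0.9131368664

sn u = 0.6903453520133219, cn u = -0.7234799893249313, dn u = 0.9592285539483154
sn v = 0.6871624104003997, cn v = -0.7265038346304255, dn v = 0.9596115482803758
m = k² = 0.167613272836
D = 1 − m·sn²u·sn²v = 0.9622810143193122
sn(u+v) = (sn u·cn v·dn v + sn v·cn u·dn u)/D = -0.9581609802784444/0.9622810143193122 = -0.9957184710291908
cn(u+v) = (cn u·cn v − sn u·sn v·dn u·dn v)/D = 0.08895103367164854/0.9622810143193122 = 0.09243768956053835
dn(u+v) = (dn u·dn v − m·sn u·sn v·cn u·cn v)/D = 0.8786942699860253/0.9622810143193122 = 0.9131368663732667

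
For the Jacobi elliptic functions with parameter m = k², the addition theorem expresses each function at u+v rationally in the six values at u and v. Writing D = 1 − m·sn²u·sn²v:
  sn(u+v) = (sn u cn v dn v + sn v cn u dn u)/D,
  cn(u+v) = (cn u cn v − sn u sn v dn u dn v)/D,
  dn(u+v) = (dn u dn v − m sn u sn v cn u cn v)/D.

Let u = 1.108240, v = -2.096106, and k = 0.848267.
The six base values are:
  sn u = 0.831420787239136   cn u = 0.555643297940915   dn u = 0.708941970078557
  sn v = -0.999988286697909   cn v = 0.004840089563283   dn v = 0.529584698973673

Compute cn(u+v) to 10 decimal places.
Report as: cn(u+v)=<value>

m = k² = 0.719556903289
D = 1 − m·sn²u·sn²v = 0.5026103692935986
cn(u+v) = (cn u·cn v − sn u·sn v·dn u·dn v)/D = 0.3148383346437366/0.5026103692935986 = 0.6264063654043407

cn(u+v)=0.6264063654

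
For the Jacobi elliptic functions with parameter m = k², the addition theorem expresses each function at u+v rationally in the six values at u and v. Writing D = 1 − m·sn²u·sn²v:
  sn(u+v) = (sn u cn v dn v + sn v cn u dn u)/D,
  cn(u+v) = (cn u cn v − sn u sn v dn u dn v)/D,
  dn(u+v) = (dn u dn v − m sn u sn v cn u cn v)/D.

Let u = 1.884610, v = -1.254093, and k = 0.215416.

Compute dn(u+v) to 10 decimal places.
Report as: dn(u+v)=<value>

dn(u+v)=0.9919423994

sn u = 0.9587109839358987, cn u = -0.2843822239181996, dn u = 0.9784420235734108
sn v = -0.9467458941743285, cn v = 0.3219816949207689, dn v = 0.9789825114698282
m = k² = 0.046404053056
D = 1 − m·sn²u·sn²v = 0.9617705384115337
dn(u+v) = (dn u·dn v − m·sn u·sn v·cn u·cn v)/D = 0.9540209755777349/0.9617705384115337 = 0.9919423994349026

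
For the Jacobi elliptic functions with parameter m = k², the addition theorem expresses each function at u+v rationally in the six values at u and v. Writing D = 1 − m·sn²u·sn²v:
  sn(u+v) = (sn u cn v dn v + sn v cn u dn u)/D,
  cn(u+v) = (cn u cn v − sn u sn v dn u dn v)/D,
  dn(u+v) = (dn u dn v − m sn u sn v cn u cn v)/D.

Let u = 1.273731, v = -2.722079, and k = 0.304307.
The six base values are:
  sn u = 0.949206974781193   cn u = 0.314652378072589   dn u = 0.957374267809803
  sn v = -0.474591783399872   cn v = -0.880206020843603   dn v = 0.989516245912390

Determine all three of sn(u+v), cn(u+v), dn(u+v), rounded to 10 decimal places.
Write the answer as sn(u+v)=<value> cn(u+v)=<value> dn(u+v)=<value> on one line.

m = k² = 0.092602750249
D = 1 − m·sn²u·sn²v = 0.9812074308612254
sn(u+v) = (sn u·cn v·dn v + sn v·cn u·dn u)/D = -0.9697046134408256/0.9812074308612254 = -0.9882768749414143
cn(u+v) = (cn u·cn v − sn u·sn v·dn u·dn v)/D = 0.1498031543354991/0.9812074308612254 = 0.1526722583052738
dn(u+v) = (dn u·dn v − m·sn u·sn v·cn u·cn v)/D = 0.9357837103664396/0.9812074308612254 = 0.9537063019845697

sn(u+v)=-0.9882768749 cn(u+v)=0.1526722583 dn(u+v)=0.9537063020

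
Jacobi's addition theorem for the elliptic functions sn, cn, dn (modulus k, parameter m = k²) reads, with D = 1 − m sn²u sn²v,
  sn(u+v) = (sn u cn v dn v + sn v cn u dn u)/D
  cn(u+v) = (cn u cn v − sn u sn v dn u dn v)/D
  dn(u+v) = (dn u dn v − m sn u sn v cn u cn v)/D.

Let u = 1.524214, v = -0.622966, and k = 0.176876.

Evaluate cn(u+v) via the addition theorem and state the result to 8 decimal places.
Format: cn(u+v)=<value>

sn u = 0.9983092775439013, cn u = 0.05812560855400906, dn u = 0.9842868383260545
sn v = -0.5824993506605703, cn v = 0.8128311672666188, dn v = 0.994678232962949
m = k² = 0.031285119376
D = 1 − m·sn²u·sn²v = 0.9894206515438085
cn(u+v) = (cn u·cn v − sn u·sn v·dn u·dn v)/D = 0.6165773232816628/0.9894206515438085 = 0.6231700564563794

cn(u+v)=0.62317006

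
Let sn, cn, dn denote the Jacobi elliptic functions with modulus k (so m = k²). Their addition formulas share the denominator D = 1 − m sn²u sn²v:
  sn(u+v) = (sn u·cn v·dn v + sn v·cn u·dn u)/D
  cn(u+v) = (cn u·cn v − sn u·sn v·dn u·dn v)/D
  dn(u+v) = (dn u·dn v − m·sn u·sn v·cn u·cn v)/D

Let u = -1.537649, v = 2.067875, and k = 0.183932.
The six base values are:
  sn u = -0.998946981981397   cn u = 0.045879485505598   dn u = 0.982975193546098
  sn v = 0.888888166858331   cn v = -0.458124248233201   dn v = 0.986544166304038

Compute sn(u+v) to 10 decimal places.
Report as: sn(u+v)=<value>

m = k² = 0.033830980624
D = 1 − m·sn²u·sn²v = 0.9733256580519759
sn(u+v) = (sn u·cn v·dn v + sn v·cn u·dn u)/D = 0.4915713133963043/0.9733256580519759 = 0.5050430031610799

sn(u+v)=0.5050430032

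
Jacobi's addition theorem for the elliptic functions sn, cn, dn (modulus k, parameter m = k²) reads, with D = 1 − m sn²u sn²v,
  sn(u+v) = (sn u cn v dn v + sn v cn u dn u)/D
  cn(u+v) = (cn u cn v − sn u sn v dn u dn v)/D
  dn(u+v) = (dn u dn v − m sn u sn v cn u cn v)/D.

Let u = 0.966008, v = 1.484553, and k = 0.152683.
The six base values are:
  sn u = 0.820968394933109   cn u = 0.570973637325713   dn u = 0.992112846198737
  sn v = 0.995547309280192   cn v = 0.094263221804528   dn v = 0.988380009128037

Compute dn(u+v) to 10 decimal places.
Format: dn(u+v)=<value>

m = k² = 0.023312098489
D = 1 − m·sn²u·sn²v = 0.9844275103246592
dn(u+v) = (dn u·dn v − m·sn u·sn v·cn u·cn v)/D = 0.9795590219707268/0.9844275103246592 = 0.995054497865133

dn(u+v)=0.9950544979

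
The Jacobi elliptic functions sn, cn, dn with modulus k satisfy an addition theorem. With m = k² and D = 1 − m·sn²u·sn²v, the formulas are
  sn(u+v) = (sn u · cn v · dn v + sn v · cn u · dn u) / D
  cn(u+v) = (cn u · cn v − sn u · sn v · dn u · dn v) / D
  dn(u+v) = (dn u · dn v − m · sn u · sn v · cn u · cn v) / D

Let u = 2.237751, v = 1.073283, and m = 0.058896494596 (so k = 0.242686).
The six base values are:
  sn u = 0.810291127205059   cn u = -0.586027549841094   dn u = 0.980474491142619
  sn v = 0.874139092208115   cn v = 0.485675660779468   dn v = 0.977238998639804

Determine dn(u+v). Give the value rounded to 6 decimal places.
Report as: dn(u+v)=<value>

dn(u+v)=0.999567

m = k² = 0.058896494596
D = 1 − m·sn²u·sn²v = 0.9704516864239156
dn(u+v) = (dn u·dn v − m·sn u·sn v·cn u·cn v)/D = 0.970031319409627/0.9704516864239156 = 0.9995668336505883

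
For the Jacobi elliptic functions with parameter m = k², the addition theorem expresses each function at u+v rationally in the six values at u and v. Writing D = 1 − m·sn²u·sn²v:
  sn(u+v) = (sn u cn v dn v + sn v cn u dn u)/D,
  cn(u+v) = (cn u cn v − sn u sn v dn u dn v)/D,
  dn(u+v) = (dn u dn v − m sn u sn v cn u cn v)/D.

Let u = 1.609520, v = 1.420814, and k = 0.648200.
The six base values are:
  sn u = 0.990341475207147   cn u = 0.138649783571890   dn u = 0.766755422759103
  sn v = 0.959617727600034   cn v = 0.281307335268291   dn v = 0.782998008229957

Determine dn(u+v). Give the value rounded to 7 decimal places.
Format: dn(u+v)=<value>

dn(u+v)=0.9424198

m = k² = 0.42016324
D = 1 − m·sn²u·sn²v = 0.620523826019723
dn(u+v) = (dn u·dn v − m·sn u·sn v·cn u·cn v)/D = 0.5847939198432243/0.620523826019723 = 0.9424197674959816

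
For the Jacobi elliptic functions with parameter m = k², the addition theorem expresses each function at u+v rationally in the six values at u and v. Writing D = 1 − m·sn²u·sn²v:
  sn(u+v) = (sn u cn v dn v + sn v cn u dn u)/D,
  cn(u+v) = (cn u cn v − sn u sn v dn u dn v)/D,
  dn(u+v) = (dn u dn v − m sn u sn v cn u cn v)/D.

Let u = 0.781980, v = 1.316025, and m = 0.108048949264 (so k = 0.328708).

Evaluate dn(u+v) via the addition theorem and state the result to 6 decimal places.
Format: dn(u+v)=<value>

dn(u+v)=0.955506

sn u = 0.6992701200535746, cn u = 0.7148575376956302, dn u = 0.9732247249048455
sn v = 0.9600056537520777, cn v = 0.2799806149790479, dn v = 0.9489051140453711
m = k² = 0.108048949264
D = 1 − m·sn²u·sn²v = 0.9513079486155166
dn(u+v) = (dn u·dn v − m·sn u·sn v·cn u·cn v)/D = 0.9089805877519997/0.9513079486155166 = 0.955506141912177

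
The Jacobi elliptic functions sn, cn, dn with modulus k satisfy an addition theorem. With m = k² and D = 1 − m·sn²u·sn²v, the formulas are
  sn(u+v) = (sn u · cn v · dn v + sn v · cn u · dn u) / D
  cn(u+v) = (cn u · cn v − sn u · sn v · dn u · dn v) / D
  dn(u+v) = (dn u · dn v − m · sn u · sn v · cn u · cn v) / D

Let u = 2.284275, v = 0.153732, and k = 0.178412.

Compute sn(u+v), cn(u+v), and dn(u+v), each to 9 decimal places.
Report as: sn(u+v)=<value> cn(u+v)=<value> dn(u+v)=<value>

sn u = 0.7705194209805023, cn u = -0.6374165215084023, dn u = 0.9905059432367155
sn v = 0.153108219923151, cn v = 0.9882094276983822, dn v = 0.9996268390579879
m = k² = 0.031830841744
D = 1 − m·sn²u·sn²v = 0.9995569912367376
sn(u+v) = (sn u·cn v·dn v + sn v·cn u·dn u)/D = 0.6644832696562454/0.9995569912367376 = 0.6647777720348789
cn(u+v) = (cn u·cn v − sn u·sn v·dn u·dn v)/D = -0.7467102269804432/0.9995569912367376 = -0.7470411727664965
dn(u+v) = (dn u·dn v − m·sn u·sn v·cn u·cn v)/D = 0.9925017138675516/0.9995569912367376 = 0.9929415956958527

sn(u+v)=0.664777772 cn(u+v)=-0.747041173 dn(u+v)=0.992941596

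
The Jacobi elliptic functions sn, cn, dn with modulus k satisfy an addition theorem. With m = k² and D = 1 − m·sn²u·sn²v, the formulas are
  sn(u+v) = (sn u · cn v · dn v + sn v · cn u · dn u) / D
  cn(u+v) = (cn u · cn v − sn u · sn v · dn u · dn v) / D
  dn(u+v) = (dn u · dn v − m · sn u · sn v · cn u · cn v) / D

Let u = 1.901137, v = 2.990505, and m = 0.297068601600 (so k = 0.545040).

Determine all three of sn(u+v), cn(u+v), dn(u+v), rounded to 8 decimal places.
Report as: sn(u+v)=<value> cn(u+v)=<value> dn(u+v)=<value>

sn u = 0.9874330694923974, cn u = -0.1580377590097449, dn u = 0.842823210389351
sn v = 0.416842040930246, cn v = -0.9089789397522404, dn v = 0.9738491493590201
m = k² = 0.2970686016
D = 1 − m·sn²u·sn²v = 0.9496713692922694
sn(u+v) = (sn u·cn v·dn v + sn v·cn u·dn u)/D = -0.9296064961303459/0.9496713692922694 = -0.978871772056394
cn(u+v) = (cn u·cn v − sn u·sn v·dn u·dn v)/D = -0.1941841188298238/0.9496713692922694 = -0.2044750690699848
dn(u+v) = (dn u·dn v − m·sn u·sn v·cn u·cn v)/D = 0.8032175668822885/0.9496713692922694 = 0.8457847555000803

sn(u+v)=-0.97887177 cn(u+v)=-0.20447507 dn(u+v)=0.84578476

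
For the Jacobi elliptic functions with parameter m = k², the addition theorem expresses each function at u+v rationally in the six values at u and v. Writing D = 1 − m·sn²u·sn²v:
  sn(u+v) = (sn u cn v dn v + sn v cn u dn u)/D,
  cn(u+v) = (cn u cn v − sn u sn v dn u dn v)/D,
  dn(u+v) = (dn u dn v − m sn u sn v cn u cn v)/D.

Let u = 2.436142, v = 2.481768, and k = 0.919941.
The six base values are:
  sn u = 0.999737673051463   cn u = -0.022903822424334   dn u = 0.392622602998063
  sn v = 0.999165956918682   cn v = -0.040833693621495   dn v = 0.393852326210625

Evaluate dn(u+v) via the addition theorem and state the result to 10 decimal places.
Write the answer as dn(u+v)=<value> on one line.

dn(u+v)=0.9889551696

m = k² = 0.846291443481
D = 1 − m·sn²u·sn²v = 0.1555628664863556
dn(u+v) = (dn u·dn v − m·sn u·sn v·cn u·cn v)/D = 0.1538447010100451/0.1555628664863556 = 0.9889551696036589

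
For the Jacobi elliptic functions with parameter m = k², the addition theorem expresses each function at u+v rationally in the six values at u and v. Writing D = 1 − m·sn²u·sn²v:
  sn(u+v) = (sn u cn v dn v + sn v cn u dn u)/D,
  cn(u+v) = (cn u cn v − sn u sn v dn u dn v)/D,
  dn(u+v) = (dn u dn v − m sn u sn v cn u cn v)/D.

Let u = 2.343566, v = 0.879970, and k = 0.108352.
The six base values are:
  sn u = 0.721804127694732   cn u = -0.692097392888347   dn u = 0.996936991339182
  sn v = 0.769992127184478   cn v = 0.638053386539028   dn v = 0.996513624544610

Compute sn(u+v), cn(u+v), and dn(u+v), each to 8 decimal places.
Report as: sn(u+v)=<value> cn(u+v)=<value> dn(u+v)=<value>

sn(u+v)=-0.07259659 cn(u+v)=-0.99736139 dn(u+v)=0.99996906

m = k² = 0.011740155904
D = 1 − m·sn²u·sn²v = 0.9963735210894176
sn(u+v) = (sn u·cn v·dn v + sn v·cn u·dn u)/D = -0.07233331783765174/0.9963735210894176 = -0.0725965878324062
cn(u+v) = (cn u·cn v − sn u·sn v·dn u·dn v)/D = -0.993744476542497/0.9963735210894176 = -0.9973613865771482
dn(u+v) = (dn u·dn v − m·sn u·sn v·cn u·cn v)/D = 0.9963426959406541/0.9963735210894176 = 0.9999690626576167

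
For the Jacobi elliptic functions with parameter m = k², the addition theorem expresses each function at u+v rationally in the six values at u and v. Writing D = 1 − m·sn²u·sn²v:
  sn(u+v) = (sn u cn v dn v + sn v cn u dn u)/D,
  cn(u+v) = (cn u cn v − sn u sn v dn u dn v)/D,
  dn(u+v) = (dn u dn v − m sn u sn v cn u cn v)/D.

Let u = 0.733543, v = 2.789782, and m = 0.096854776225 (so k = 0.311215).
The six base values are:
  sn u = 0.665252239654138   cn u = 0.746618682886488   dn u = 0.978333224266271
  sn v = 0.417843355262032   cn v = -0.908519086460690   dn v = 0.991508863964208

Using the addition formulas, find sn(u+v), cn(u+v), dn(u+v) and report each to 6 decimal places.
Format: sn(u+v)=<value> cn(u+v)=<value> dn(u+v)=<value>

sn(u+v)=-0.296269 cn(u+v)=-0.955104 dn(u+v)=0.995740

m = k² = 0.096854776225
D = 1 − m·sn²u·sn²v = 0.9925162248070761
sn(u+v) = (sn u·cn v·dn v + sn v·cn u·dn u)/D = -0.2940520833357511/0.9925162248070761 = -0.2962692961446636
cn(u+v) = (cn u·cn v − sn u·sn v·dn u·dn v)/D = -0.947956659764145/0.9925162248070761 = -0.9551044467292285
dn(u+v) = (dn u·dn v − m·sn u·sn v·cn u·cn v)/D = 0.9882882932763655/0.9925162248070761 = 0.9957401890014116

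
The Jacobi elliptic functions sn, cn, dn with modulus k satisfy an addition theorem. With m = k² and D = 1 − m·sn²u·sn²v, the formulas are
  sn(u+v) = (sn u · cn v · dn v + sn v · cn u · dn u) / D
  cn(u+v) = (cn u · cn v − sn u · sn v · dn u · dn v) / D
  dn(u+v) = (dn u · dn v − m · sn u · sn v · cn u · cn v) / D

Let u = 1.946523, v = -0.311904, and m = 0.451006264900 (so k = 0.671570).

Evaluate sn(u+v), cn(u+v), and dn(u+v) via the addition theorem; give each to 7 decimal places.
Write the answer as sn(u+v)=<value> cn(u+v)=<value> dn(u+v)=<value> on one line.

sn u = 0.9952179054865598, cn u = -0.09767968365502123, dn u = 0.7438393176389264
sn v = -0.3047459094648918, cn v = 0.9524336883292275, dn v = 0.9788334980516115
m = k² = 0.4510062649
D = 1 − m·sn²u·sn²v = 0.9585146549599168
sn(u+v) = (sn u·cn v·dn v + sn v·cn u·dn u)/D = 0.9499580014447279/0.9585146549599168 = 0.9910730071043653
cn(u+v) = (cn u·cn v − sn u·sn v·dn u·dn v)/D = 0.1277894333036454/0.9585146549599168 = 0.1333202707359642
dn(u+v) = (dn u·dn v − m·sn u·sn v·cn u·cn v)/D = 0.7153692598700986/0.9585146549599168 = 0.7463310614692833

sn(u+v)=0.9910730 cn(u+v)=0.1333203 dn(u+v)=0.7463311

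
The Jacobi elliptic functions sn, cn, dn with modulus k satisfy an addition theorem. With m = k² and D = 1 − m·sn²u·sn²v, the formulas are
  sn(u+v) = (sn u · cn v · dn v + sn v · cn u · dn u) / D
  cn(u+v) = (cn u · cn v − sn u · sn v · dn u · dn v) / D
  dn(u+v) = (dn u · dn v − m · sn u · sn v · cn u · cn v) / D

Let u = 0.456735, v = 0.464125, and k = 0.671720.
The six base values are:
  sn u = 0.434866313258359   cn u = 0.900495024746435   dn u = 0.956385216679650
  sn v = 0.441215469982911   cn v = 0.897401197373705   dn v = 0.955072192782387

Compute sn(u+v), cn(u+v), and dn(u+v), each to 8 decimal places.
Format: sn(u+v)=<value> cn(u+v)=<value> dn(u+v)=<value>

m = k² = 0.4512077584
D = 1 − m·sn²u·sn²v = 0.9833892380499456
sn(u+v) = (sn u·cn v·dn v + sn v·cn u·dn u)/D = 0.7527001377914816/0.9833892380499456 = 0.7654142517199813
cn(u+v) = (cn u·cn v − sn u·sn v·dn u·dn v)/D = 0.6328482409560266/0.9833892380499456 = 0.6435378957481379
dn(u+v) = (dn u·dn v − m·sn u·sn v·cn u·cn v)/D = 0.8434567298277695/0.9833892380499456 = 0.8577038442075476

sn(u+v)=0.76541425 cn(u+v)=0.64353790 dn(u+v)=0.85770384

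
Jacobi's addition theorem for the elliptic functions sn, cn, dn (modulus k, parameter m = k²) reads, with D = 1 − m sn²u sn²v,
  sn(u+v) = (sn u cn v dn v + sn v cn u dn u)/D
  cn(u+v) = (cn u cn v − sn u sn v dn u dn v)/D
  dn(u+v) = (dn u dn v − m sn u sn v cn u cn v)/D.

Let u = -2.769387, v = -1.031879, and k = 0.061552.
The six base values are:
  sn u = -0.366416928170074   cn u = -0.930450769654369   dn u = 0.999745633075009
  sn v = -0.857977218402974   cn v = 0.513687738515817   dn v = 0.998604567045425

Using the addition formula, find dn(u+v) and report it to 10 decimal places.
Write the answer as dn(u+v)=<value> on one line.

m = k² = 0.003788648704
D = 1 − m·sn²u·sn²v = 0.9996255559709877
dn(u+v) = (dn u·dn v − m·sn u·sn v·cn u·cn v)/D = 0.9989198380824104/0.9996255559709877 = 0.9992940177605886

dn(u+v)=0.9992940178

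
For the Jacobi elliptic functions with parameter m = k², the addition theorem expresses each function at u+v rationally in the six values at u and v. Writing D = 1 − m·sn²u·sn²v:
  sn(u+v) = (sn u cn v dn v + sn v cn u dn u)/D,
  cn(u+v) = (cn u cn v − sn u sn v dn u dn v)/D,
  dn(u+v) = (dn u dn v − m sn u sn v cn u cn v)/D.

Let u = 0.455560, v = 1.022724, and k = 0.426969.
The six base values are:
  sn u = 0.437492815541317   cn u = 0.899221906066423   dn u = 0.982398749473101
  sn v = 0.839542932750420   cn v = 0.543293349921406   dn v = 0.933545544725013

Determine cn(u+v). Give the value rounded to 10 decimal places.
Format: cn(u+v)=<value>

cn(u+v)=0.1555154902

m = k² = 0.182302526961
D = 1 − m·sn²u·sn²v = 0.9754064988428071
cn(u+v) = (cn u·cn v − sn u·sn v·dn u·dn v)/D = 0.1516908197742635/0.9754064988428071 = 0.155515490161512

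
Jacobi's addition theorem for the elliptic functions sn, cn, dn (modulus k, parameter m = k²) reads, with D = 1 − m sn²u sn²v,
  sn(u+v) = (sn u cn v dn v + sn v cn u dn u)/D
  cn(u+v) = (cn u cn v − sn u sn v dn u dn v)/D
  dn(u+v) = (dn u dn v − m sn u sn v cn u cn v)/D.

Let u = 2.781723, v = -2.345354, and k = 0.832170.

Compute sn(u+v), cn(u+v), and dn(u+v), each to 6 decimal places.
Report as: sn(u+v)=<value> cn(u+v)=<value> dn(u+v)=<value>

sn(u+v)=0.414314 cn(u+v)=0.910134 dn(u+v)=0.938684

sn u = 0.9126929845215525, cn u = -0.4086459543481878, dn u = 0.6504889466095832
sn v = -0.9876735102541255, cn v = -0.1565280714194544, dn v = 0.569614104983588
m = k² = 0.6925069089
D = 1 − m·sn²u·sn²v = 0.4372696391447321
sn(u+v) = (sn u·cn v·dn v + sn v·cn u·dn u)/D = 0.1811668012077659/0.4372696391447321 = 0.4143136979784718
cn(u+v) = (cn u·cn v − sn u·sn v·dn u·dn v)/D = 0.3979740286223588/0.4372696391447321 = 0.9101341437762917
dn(u+v) = (dn u·dn v − m·sn u·sn v·cn u·cn v)/D = 0.4104578958065938/0.4372696391447321 = 0.9386837298135308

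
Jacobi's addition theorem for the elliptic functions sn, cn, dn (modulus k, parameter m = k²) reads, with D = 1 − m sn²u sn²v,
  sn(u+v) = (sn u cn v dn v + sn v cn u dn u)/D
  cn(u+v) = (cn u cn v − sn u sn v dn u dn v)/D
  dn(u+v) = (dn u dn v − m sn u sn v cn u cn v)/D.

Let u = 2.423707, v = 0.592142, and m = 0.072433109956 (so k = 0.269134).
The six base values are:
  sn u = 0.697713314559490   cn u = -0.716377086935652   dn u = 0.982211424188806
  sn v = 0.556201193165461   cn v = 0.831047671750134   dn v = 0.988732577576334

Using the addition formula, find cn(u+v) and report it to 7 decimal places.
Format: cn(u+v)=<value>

cn(u+v)=-0.9829367

m = k² = 0.072433109956
D = 1 − m·sn²u·sn²v = 0.9890917524257351
cn(u+v) = (cn u·cn v − sn u·sn v·dn u·dn v)/D = -0.9722145379051238/0.9890917524257351 = -0.9829366542798278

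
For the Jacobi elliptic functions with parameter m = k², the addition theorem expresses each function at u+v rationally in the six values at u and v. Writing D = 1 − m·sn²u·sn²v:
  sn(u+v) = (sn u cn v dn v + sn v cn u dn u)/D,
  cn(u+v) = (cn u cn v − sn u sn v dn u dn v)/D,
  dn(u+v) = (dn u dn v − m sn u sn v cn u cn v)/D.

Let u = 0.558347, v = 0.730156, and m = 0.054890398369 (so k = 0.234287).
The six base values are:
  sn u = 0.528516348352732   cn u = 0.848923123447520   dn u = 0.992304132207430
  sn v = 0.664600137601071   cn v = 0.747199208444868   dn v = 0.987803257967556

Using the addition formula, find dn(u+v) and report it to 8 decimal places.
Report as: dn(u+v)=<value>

dn(u+v)=0.97457150

m = k² = 0.054890398369
D = 1 − m·sn²u·sn²v = 0.9932277327546238
dn(u+v) = (dn u·dn v − m·sn u·sn v·cn u·cn v)/D = 0.9679714364742964/0.9932277327546238 = 0.9745714950887633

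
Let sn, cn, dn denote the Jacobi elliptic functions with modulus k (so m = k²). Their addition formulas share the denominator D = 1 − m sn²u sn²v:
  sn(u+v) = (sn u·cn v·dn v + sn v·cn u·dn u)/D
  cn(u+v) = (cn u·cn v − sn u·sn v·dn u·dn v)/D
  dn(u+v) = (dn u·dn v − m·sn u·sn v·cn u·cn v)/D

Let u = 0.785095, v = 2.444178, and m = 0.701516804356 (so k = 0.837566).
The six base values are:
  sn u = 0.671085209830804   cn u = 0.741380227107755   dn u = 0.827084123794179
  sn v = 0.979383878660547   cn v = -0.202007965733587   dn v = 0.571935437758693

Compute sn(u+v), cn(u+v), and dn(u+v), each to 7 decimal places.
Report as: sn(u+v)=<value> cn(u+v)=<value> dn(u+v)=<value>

m = k² = 0.701516804356
D = 1 − m·sn²u·sn²v = 0.6969604478663816
sn(u+v) = (sn u·cn v·dn v + sn v·cn u·dn u)/D = 0.5230081687259045/0.6969604478663816 = 0.7504129830135976
cn(u+v) = (cn u·cn v − sn u·sn v·dn u·dn v)/D = -0.4606694273946157/0.6969604478663816 = -0.660969254144725
dn(u+v) = (dn u·dn v − m·sn u·sn v·cn u·cn v)/D = 0.5420910271930179/0.6969604478663816 = 0.7777930998129543

sn(u+v)=0.7504130 cn(u+v)=-0.6609693 dn(u+v)=0.7777931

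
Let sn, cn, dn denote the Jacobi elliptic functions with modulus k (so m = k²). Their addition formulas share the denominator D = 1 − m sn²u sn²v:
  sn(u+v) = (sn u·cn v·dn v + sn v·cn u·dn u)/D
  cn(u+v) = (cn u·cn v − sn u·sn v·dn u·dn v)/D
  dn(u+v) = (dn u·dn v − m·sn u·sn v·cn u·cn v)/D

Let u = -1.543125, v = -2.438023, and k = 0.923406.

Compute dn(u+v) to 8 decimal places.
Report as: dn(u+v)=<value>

sn u = -0.9351571729242995, cn u = 0.3542330615967853, dn u = 0.5042979084823005
sn v = -0.9998780369014287, cn v = -0.01561766058490101, dn v = 0.3840954791958
m = k² = 0.852678640836
D = 1 − m·sn²u·sn²v = 0.254498261177157
dn(u+v) = (dn u·dn v − m·sn u·sn v·cn u·cn v)/D = 0.1981093948499716/0.254498261177157 = 0.7784312314498175

dn(u+v)=0.77843123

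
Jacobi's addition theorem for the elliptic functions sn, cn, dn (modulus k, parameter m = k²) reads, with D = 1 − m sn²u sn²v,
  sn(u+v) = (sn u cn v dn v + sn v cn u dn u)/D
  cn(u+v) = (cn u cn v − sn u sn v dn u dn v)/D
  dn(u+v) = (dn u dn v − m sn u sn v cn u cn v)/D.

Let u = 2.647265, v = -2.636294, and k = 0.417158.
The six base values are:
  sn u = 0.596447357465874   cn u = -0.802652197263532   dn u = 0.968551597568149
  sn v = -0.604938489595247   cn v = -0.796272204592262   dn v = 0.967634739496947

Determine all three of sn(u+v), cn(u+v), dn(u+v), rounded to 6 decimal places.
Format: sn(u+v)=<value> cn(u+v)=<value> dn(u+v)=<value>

sn(u+v)=0.010971 cn(u+v)=0.999940 dn(u+v)=0.999990

m = k² = 0.174020796964
D = 1 − m·sn²u·sn²v = 0.9773448038768156
sn(u+v) = (sn u·cn v·dn v + sn v·cn u·dn u)/D = 0.01072219731897432/0.9773448038768156 = 0.01097074162203838
cn(u+v) = (cn u·cn v − sn u·sn v·dn u·dn v)/D = 0.977285986878797/0.9773448038768156 = 0.9999398196032912
dn(u+v) = (dn u·dn v − m·sn u·sn v·cn u·cn v)/D = 0.977334568750337/0.9773448038768156 = 0.9999895276196916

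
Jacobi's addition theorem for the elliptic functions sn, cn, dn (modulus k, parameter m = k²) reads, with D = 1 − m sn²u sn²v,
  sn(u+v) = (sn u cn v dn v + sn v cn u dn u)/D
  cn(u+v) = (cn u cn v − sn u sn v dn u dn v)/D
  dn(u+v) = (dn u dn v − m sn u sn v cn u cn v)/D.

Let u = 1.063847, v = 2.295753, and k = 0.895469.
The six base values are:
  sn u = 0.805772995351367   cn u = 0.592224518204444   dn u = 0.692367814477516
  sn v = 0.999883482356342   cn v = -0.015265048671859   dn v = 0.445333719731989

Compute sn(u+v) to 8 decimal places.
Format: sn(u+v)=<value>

sn(u+v)=0.84362122

m = k² = 0.801864729961
D = 1 − m·sn²u·sn²v = 0.4794945078742849
sn(u+v) = (sn u·cn v·dn v + sn v·cn u·dn u)/D = 0.4045117409972995/0.4794945078742849 = 0.8436212185007037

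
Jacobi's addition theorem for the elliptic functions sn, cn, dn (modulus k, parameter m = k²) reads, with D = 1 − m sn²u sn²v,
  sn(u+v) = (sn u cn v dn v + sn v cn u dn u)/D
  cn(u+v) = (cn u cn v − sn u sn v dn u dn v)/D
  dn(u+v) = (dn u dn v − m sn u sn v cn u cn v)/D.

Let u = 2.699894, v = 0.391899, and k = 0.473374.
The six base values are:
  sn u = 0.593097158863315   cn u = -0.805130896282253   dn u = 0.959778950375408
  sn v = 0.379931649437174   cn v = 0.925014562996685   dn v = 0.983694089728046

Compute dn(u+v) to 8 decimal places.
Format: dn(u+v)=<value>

dn(u+v)=0.99303359

m = k² = 0.224082943876
D = 1 − m·sn²u·sn²v = 0.9886218557654923
dn(u+v) = (dn u·dn v − m·sn u·sn v·cn u·cn v)/D = 0.9817347111396372/0.9886218557654923 = 0.9930335905627714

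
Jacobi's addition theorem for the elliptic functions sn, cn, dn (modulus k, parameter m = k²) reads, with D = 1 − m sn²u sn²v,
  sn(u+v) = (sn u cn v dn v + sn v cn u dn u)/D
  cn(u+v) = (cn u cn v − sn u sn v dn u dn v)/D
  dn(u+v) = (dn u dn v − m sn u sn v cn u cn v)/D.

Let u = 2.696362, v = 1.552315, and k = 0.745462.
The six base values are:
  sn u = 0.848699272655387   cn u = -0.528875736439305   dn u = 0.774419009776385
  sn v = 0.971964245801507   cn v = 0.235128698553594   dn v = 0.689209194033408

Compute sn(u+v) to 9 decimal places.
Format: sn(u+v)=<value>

m = k² = 0.555713593444
D = 1 − m·sn²u·sn²v = 0.621854219077945
sn(u+v) = (sn u·cn v·dn v + sn v·cn u·dn u)/D = -0.2605546352217995/0.621854219077945 = -0.4189963294100298

sn(u+v)=-0.418996329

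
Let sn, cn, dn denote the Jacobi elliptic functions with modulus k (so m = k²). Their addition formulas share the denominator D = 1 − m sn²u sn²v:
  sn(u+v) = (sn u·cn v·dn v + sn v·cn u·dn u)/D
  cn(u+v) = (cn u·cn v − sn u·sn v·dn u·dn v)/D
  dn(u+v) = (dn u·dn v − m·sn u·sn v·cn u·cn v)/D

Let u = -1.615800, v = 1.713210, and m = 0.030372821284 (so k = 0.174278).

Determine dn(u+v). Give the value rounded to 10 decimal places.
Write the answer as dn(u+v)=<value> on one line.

dn(u+v)=0.9998563592

sn u = -0.999476289487291, cn u = -0.03235964698072237, dn u = 0.9847126400718021
sn v = 0.9917814285216657, cn v = -0.1279437299734693, dn v = 0.9849489172498975
m = k² = 0.030372821284
D = 1 − m·sn²u·sn²v = 0.9701556537611128
dn(u+v) = (dn u·dn v − m·sn u·sn v·cn u·cn v)/D = 0.9700162998184246/0.9701556537611128 = 0.9998563591912824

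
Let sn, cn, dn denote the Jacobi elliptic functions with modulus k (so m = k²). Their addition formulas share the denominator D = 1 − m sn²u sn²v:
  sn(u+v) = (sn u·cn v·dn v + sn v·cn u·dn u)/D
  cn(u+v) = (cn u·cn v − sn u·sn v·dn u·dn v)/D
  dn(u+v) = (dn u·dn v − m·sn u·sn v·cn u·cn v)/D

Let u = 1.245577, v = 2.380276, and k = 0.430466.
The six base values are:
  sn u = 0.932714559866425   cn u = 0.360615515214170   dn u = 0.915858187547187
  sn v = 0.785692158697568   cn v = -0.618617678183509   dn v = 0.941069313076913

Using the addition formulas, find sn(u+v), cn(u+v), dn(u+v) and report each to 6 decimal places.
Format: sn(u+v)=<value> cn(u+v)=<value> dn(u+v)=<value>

m = k² = 0.185300977156
D = 1 − m·sn²u·sn²v = 0.900486944852991
sn(u+v) = (sn u·cn v·dn v + sn v·cn u·dn u)/D = -0.2834984306792958/0.900486944852991 = -0.3148279187163322
cn(u+v) = (cn u·cn v − sn u·sn v·dn u·dn v)/D = -0.8546960732640873/0.900486944852991 = -0.9491487668415012
dn(u+v) = (dn u·dn v − m·sn u·sn v·cn u·cn v)/D = 0.8921792680121508/0.900486944852991 = 0.9907742395508061

sn(u+v)=-0.314828 cn(u+v)=-0.949149 dn(u+v)=0.990774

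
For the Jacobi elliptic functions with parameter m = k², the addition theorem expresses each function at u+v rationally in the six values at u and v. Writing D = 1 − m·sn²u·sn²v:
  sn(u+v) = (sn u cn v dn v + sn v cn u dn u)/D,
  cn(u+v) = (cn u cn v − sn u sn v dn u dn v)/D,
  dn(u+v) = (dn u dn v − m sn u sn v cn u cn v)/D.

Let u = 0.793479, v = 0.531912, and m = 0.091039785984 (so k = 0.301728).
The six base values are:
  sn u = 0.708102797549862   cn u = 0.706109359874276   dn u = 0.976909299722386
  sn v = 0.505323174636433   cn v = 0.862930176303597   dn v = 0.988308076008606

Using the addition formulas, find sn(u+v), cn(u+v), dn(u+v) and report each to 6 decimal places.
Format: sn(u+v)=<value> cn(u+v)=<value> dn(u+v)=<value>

m = k² = 0.091039785984
D = 1 − m·sn²u·sn²v = 0.9883436580269446
sn(u+v) = (sn u·cn v·dn v + sn v·cn u·dn u)/D = 0.952473351997958/0.9883436580269446 = 0.963706646228099
cn(u+v) = (cn u·cn v − sn u·sn v·dn u·dn v)/D = 0.2638516630530421/0.9883436580269446 = 0.2669634806781437
dn(u+v) = (dn u·dn v − m·sn u·sn v·cn u·cn v)/D = 0.9456380877740142/0.9883436580269446 = 0.9567907681644008

sn(u+v)=0.963707 cn(u+v)=0.266963 dn(u+v)=0.956791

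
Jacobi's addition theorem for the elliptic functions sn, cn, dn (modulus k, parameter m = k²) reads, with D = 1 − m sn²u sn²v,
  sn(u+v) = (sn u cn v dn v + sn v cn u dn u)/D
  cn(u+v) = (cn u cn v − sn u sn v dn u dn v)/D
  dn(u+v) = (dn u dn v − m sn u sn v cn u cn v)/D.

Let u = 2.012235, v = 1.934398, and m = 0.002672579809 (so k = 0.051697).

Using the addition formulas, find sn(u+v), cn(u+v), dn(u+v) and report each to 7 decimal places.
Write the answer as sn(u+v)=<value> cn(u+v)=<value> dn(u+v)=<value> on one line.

sn(u+v)=-0.7192593 cn(u+v)=-0.6947417 dn(u+v)=0.9993085

sn u = 0.9048218268074846, cn u = -0.425790396477852, dn u = 0.998905376963529
sn v = 0.9351597930546818, cn v = -0.3542261445093018, dn v = 0.9988306989908813
m = k² = 0.002672579809
D = 1 − m·sn²u·sn²v = 0.9980864999748753
sn(u+v) = (sn u·cn v·dn v + sn v·cn u·dn u)/D = -0.7178829725026773/0.9980864999748753 = -0.719259275143736
cn(u+v) = (cn u·cn v − sn u·sn v·dn u·dn v)/D = -0.6934123587179689/0.9980864999748753 = -0.6947417470684395
dn(u+v) = (dn u·dn v − m·sn u·sn v·cn u·cn v)/D = 0.9973962760573395/0.9980864999748753 = 0.9993084528068928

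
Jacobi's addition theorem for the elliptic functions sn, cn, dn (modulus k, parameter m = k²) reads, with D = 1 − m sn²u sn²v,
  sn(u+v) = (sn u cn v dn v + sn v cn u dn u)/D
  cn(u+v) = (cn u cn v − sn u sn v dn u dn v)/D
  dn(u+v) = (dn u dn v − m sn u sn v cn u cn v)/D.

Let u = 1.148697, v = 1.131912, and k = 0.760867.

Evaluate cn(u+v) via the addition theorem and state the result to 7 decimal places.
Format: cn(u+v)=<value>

sn u = 0.8608793608210712, cn u = 0.5088091254216102, dn u = 0.7556161374659165
sn v = 0.8543384100233326, cn v = 0.5197171164766503, dn v = 0.7599017861792215
m = k² = 0.578918591689
D = 1 − m·sn²u·sn²v = 0.6868431231578697
cn(u+v) = (cn u·cn v − sn u·sn v·dn u·dn v)/D = -0.1578727533924797/0.6868431231578697 = -0.229852710276307

cn(u+v)=-0.2298527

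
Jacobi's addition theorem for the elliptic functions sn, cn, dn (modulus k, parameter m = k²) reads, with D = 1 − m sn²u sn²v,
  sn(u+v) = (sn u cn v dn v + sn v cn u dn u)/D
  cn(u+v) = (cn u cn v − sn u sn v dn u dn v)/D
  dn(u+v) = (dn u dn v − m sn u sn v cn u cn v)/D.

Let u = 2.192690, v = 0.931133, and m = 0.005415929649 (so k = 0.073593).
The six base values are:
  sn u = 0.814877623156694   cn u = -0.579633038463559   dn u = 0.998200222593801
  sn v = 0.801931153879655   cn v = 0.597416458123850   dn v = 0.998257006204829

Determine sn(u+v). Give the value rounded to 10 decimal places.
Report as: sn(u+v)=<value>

sn(u+v)=0.0220345293

m = k² = 0.005415929649
D = 1 − m·sn²u·sn²v = 0.997687232533142
sn(u+v) = (sn u·cn v·dn v + sn v·cn u·dn u)/D = 0.02198356851467656/0.997687232533142 = 0.02203452925708989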